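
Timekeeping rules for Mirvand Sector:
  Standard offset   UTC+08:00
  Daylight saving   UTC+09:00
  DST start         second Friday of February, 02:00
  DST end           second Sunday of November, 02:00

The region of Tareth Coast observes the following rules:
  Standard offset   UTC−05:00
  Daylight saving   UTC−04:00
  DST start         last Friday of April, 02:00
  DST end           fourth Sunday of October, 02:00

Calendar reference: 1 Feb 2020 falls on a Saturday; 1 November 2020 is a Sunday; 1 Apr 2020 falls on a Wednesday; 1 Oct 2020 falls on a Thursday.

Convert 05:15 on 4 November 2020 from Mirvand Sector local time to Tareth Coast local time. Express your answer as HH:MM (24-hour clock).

15:15

1 February 2020 is a Saturday, so the first Friday is February 7 and the second is February 14.
1 November 2020 is a Sunday, so the first Sunday is November 1 and the second is November 8.
4 November 2020 lies within the daylight-saving period (14 February – 8 November), so Mirvand Sector is on daylight time, UTC+09:00.
05:15 Mirvand Sector − 9h = 20:15 UTC (rolling into the previous day, 3 November 2020).
1 April 2020 is a Wednesday, so Fridays fall on 3, 10, 17, 24; the last is April 24.
1 October 2020 is a Thursday, so the first Sunday is October 4 and the fourth is October 25.
At the standard offset (UTC−05:00), 20:15 UTC − 5h = 15:15 Tareth Coast standard time.
Daylight saving runs 24 April – 25 October; the standard-time date in Tareth Coast, 3 November 2020, is outside that window, so Tareth Coast is on standard time at UTC−05:00.
20:15 UTC − 5h = 15:15 Tareth Coast.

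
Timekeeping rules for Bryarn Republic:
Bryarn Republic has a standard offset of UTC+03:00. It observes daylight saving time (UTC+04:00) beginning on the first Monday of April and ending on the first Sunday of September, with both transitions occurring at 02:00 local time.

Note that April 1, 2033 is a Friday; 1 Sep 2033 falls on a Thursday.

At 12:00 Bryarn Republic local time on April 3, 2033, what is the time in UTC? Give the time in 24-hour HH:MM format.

09:00

1 April 2033 is a Friday, so the first Monday is April 4.
1 September 2033 is a Thursday, so the first Sunday is September 4.
April 3, 2033 does not fall between 4 April and 4 September, so daylight saving is not in effect and Bryarn Republic is at UTC+03:00.
12:00 local − 3h = 09:00 UTC.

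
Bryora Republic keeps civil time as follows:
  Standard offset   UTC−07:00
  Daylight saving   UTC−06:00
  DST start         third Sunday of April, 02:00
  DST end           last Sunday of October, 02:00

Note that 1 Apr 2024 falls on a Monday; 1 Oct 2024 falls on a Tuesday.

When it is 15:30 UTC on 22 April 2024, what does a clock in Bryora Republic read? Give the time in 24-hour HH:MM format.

1 April 2024 is a Monday, so the first Sunday is April 7 and the third is April 21.
1 October 2024 is a Tuesday, so Sundays fall on 6, 13, 20, 27; the last is October 27.
At the standard offset (UTC−07:00), 15:30 UTC − 7h = 08:30 Bryora Republic standard time.
Daylight saving runs 21 April – 27 October; the standard-time date in Bryora Republic, 22 April 2024, is inside that window, so Bryora Republic is at UTC−06:00.
15:30 UTC − 6h = 09:30 local.

09:30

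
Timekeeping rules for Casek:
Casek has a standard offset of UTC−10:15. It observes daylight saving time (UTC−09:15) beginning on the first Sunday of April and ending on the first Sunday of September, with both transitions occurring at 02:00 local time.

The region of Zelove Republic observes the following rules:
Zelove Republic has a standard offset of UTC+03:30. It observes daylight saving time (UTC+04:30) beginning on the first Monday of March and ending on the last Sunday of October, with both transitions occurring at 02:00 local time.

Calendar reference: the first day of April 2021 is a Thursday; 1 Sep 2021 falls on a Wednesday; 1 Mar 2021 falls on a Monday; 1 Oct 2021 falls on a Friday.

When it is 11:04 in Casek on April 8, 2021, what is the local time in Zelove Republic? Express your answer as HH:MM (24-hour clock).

00:49

1 April 2021 is a Thursday, so the first Sunday is April 4.
1 September 2021 is a Wednesday, so the first Sunday is September 5.
April 8, 2021 lies within the daylight-saving period (4 April – 5 September), so Casek is on daylight time, UTC−09:15.
11:04 Casek + 9h15m = 20:19 UTC.
1 March 2021 is a Monday, so the first Monday is March 1.
1 October 2021 is a Friday, so Sundays fall on 3, 10, 17, 24, 31; the last is October 31.
At the standard offset (UTC+03:30), 20:19 UTC + 3h30m = 23:49 Zelove Republic standard time.
The standard-time date in Zelove Republic, April 8, 2021, falls between 1 March and 31 October, so daylight saving is in effect and Zelove Republic is at UTC+04:30.
20:19 UTC + 4h30m = 00:49 Zelove Republic (rolling into the next day, 9 April 2021).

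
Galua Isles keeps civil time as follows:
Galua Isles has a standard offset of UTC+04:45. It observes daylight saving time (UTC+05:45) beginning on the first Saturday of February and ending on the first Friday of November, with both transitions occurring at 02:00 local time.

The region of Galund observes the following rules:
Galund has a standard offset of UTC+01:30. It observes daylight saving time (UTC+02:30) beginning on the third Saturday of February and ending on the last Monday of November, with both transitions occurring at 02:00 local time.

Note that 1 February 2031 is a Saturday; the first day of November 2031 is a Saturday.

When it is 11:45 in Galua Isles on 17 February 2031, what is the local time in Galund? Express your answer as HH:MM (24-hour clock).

08:30

1 February 2031 is a Saturday, so the first Saturday is February 1.
1 November 2031 is a Saturday, so the first Friday is November 7.
Daylight saving runs 1 February – 7 November; 17 February 2031 is inside that window, so Galua Isles is at UTC+05:45.
11:45 Galua Isles − 5h45m = 06:00 UTC.
1 February 2031 is a Saturday, so the first Saturday is February 1 and the third is February 15.
1 November 2031 is a Saturday, so Mondays fall on 3, 10, 17, 24; the last is November 24.
At the standard offset (UTC+01:30), 06:00 UTC + 1h30m = 07:30 Galund standard time.
The standard-time date in Galund, 17 February 2031, lies within the daylight-saving period (15 February – 24 November), so Galund is on daylight time, UTC+02:30.
06:00 UTC + 2h30m = 08:30 Galund.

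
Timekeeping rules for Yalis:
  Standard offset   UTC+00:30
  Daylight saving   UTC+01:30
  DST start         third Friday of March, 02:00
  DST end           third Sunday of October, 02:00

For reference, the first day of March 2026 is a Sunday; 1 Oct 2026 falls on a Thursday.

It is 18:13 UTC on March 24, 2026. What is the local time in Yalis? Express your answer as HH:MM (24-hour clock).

1 March 2026 is a Sunday, so the first Friday is March 6 and the third is March 20.
1 October 2026 is a Thursday, so the first Sunday is October 4 and the third is October 18.
At the standard offset (UTC+00:30), 18:13 UTC + 0h30m = 18:43 Yalis standard time.
Daylight saving runs 20 March – 18 October; the standard-time date in Yalis, March 24, 2026, is inside that window, so Yalis is at UTC+01:30.
18:13 UTC + 1h30m = 19:43 local.

19:43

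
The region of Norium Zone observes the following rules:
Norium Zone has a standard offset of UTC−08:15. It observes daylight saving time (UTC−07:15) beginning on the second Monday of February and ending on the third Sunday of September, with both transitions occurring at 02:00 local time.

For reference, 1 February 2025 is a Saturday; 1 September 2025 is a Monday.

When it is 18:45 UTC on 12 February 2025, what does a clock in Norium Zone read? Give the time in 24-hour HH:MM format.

1 February 2025 is a Saturday, so the first Monday is February 3 and the second is February 10.
1 September 2025 is a Monday, so the first Sunday is September 7 and the third is September 21.
At the standard offset (UTC−08:15), 18:45 UTC − 8h15m = 10:30 Norium Zone standard time.
Daylight saving runs 10 February – 21 September; the standard-time date in Norium Zone, 12 February 2025, is inside that window, so Norium Zone is at UTC−07:15.
18:45 UTC − 7h15m = 11:30 local.

11:30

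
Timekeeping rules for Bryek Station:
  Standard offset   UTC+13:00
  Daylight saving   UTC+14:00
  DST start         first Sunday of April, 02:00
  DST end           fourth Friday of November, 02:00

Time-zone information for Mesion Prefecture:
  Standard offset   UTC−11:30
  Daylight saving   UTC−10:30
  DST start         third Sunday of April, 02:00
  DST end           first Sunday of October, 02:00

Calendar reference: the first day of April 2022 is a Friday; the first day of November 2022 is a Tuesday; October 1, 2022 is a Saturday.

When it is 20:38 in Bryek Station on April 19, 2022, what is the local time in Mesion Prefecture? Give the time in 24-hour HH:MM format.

1 April 2022 is a Friday, so the first Sunday is April 3.
1 November 2022 is a Tuesday, so the first Friday is November 4 and the fourth is November 25.
Daylight saving runs 3 April – 25 November; April 19, 2022 is inside that window, so Bryek Station is at UTC+14:00.
20:38 Bryek Station − 14h = 06:38 UTC.
1 April 2022 is a Friday, so the first Sunday is April 3 and the third is April 17.
1 October 2022 is a Saturday, so the first Sunday is October 2.
At the standard offset (UTC−11:30), 06:38 UTC − 11h30m = 19:08 Mesion Prefecture standard time (rolling into the previous day, 18 April 2022).
The standard-time date in Mesion Prefecture, April 18, 2022, lies within the daylight-saving period (17 April – 2 October), so Mesion Prefecture is on daylight time, UTC−10:30.
06:38 UTC − 10h30m = 20:08 Mesion Prefecture (rolling into the previous day, 18 April 2022).

20:08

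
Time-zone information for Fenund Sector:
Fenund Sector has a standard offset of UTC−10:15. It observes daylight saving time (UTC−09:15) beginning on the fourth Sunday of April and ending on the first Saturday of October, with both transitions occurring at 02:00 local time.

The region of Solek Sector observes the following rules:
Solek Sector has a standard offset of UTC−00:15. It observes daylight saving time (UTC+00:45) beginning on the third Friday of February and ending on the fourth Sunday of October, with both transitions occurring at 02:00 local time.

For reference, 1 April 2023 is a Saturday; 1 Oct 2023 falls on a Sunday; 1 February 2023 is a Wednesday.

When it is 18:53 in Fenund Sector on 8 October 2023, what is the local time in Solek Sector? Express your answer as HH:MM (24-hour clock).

05:53

1 April 2023 is a Saturday, so the first Sunday is April 2 and the fourth is April 23.
1 October 2023 is a Sunday, so the first Saturday is October 7.
8 October 2023 is outside the daylight-saving period (23 April – 7 October), so Fenund Sector is on standard time, UTC−10:15.
18:53 Fenund Sector + 10h15m = 05:08 UTC (rolling into the next day, 9 October 2023).
1 February 2023 is a Wednesday, so the first Friday is February 3 and the third is February 17.
1 October 2023 is a Sunday, so the first Sunday is October 1 and the fourth is October 22.
At the standard offset (UTC−00:15), 05:08 UTC − 0h15m = 04:53 Solek Sector standard time.
The standard-time date in Solek Sector, 9 October 2023, falls between 17 February and 22 October, so daylight saving is in effect and Solek Sector is at UTC+00:45.
05:08 UTC + 0h45m = 05:53 Solek Sector.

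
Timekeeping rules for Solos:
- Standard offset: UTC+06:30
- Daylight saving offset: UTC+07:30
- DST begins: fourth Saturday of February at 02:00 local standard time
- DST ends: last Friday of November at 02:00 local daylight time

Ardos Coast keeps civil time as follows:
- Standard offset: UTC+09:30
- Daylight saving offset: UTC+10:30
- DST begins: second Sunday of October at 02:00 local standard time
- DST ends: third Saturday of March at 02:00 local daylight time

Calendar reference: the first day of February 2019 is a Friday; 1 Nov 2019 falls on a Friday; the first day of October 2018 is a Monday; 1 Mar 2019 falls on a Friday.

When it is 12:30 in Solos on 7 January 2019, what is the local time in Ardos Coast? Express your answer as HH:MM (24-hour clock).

16:30

1 February 2019 is a Friday, so the first Saturday is February 2 and the fourth is February 23.
1 November 2019 is a Friday, so Fridays fall on 1, 8, 15, 22, 29; the last is November 29.
7 January 2019 does not fall between 23 February and 29 November, so daylight saving is not in effect and Solos is at UTC+06:30.
12:30 Solos − 6h30m = 06:00 UTC.
1 October 2018 is a Monday, so the first Sunday is October 7 and the second is October 14.
1 March 2019 is a Friday, so the first Saturday is March 2 and the third is March 16.
At the standard offset (UTC+09:30), 06:00 UTC + 9h30m = 15:30 Ardos Coast standard time.
Daylight saving runs 14 October 2018 – 16 March 2019; the standard-time date in Ardos Coast, 7 January 2019, is inside that window, so Ardos Coast is at UTC+10:30.
06:00 UTC + 10h30m = 16:30 Ardos Coast.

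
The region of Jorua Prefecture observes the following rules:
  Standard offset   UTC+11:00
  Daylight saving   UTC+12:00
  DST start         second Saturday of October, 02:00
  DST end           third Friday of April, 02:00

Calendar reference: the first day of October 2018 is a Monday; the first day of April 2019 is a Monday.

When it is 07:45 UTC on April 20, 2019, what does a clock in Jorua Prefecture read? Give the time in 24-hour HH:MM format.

1 October 2018 is a Monday, so the first Saturday is October 6 and the second is October 13.
1 April 2019 is a Monday, so the first Friday is April 5 and the third is April 19.
At the standard offset (UTC+11:00), 07:45 UTC + 11h = 18:45 Jorua Prefecture standard time.
The standard-time date in Jorua Prefecture, April 20, 2019, does not fall between 13 October 2018 and 19 April 2019, so daylight saving is not in effect and Jorua Prefecture is at UTC+11:00.
07:45 UTC + 11h = 18:45 local.

18:45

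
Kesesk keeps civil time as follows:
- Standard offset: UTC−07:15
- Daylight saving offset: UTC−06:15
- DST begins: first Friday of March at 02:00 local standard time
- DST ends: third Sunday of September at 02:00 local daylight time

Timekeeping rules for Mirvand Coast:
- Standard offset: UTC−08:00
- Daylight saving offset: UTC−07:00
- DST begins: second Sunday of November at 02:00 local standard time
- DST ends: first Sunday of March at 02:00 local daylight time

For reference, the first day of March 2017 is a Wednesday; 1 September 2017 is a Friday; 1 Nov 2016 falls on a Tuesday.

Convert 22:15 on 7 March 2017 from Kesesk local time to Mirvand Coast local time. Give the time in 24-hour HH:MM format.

20:30

1 March 2017 is a Wednesday, so the first Friday is March 3.
1 September 2017 is a Friday, so the first Sunday is September 3 and the third is September 17.
7 March 2017 falls between 3 March and 17 September, so daylight saving is in effect and Kesesk is at UTC−06:15.
22:15 Kesesk + 6h15m = 04:30 UTC (rolling into the next day, 8 March 2017).
1 November 2016 is a Tuesday, so the first Sunday is November 6 and the second is November 13.
1 March 2017 is a Wednesday, so the first Sunday is March 5.
At the standard offset (UTC−08:00), 04:30 UTC − 8h = 20:30 Mirvand Coast standard time (rolling into the previous day, 7 March 2017).
Daylight saving runs 13 November 2016 – 5 March 2017; the standard-time date in Mirvand Coast, 7 March 2017, is outside that window, so Mirvand Coast is on standard time at UTC−08:00.
04:30 UTC − 8h = 20:30 Mirvand Coast (rolling into the previous day, 7 March 2017).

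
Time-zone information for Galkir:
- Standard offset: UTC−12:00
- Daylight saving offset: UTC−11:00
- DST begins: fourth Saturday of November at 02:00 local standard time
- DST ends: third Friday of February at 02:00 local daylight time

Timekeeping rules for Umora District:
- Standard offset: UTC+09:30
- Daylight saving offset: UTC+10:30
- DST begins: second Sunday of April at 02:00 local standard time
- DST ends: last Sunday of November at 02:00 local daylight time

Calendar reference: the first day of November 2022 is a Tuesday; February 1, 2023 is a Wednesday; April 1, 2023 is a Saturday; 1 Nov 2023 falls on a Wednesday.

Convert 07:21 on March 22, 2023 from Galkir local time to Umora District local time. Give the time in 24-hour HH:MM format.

1 November 2022 is a Tuesday, so the first Saturday is November 5 and the fourth is November 26.
1 February 2023 is a Wednesday, so the first Friday is February 3 and the third is February 17.
March 22, 2023 does not fall between 26 November 2022 and 17 February 2023, so daylight saving is not in effect and Galkir is at UTC−12:00.
07:21 Galkir + 12h = 19:21 UTC.
1 April 2023 is a Saturday, so the first Sunday is April 2 and the second is April 9.
1 November 2023 is a Wednesday, so Sundays fall on 5, 12, 19, 26; the last is November 26.
At the standard offset (UTC+09:30), 19:21 UTC + 9h30m = 04:51 Umora District standard time (rolling into the next day, 23 March 2023).
The standard-time date in Umora District, March 23, 2023, is outside the daylight-saving period (9 April – 26 November), so Umora District is on standard time, UTC+09:30.
19:21 UTC + 9h30m = 04:51 Umora District (rolling into the next day, 23 March 2023).

04:51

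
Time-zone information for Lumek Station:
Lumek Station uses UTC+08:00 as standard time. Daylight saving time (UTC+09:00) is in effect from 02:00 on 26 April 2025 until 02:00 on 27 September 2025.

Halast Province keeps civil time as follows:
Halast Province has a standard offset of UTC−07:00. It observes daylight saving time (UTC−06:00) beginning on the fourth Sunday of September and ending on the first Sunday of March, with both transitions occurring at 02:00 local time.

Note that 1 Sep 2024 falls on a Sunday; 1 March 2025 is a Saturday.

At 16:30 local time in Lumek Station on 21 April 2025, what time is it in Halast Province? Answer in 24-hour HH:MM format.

21 April 2025 is outside the daylight-saving period (26 April – 27 September), so Lumek Station is on standard time, UTC+08:00.
16:30 Lumek Station − 8h = 08:30 UTC.
1 September 2024 is a Sunday, so the first Sunday is September 1 and the fourth is September 22.
1 March 2025 is a Saturday, so the first Sunday is March 2.
At the standard offset (UTC−07:00), 08:30 UTC − 7h = 01:30 Halast Province standard time.
Daylight saving runs 22 September 2024 – 2 March 2025; the standard-time date in Halast Province, 21 April 2025, is outside that window, so Halast Province is on standard time at UTC−07:00.
08:30 UTC − 7h = 01:30 Halast Province.

01:30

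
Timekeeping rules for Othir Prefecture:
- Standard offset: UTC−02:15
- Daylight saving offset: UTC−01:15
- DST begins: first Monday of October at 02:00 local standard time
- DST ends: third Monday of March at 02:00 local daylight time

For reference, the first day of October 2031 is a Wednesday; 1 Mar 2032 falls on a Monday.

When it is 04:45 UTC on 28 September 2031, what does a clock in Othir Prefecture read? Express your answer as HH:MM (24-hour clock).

1 October 2031 is a Wednesday, so the first Monday is October 6.
1 March 2032 is a Monday, so the first Monday is March 1 and the third is March 15.
At the standard offset (UTC−02:15), 04:45 UTC − 2h15m = 02:30 Othir Prefecture standard time.
The standard-time date in Othir Prefecture, 28 September 2031, does not fall between 6 October 2031 and 15 March 2032, so daylight saving is not in effect and Othir Prefecture is at UTC−02:15.
04:45 UTC − 2h15m = 02:30 local.

02:30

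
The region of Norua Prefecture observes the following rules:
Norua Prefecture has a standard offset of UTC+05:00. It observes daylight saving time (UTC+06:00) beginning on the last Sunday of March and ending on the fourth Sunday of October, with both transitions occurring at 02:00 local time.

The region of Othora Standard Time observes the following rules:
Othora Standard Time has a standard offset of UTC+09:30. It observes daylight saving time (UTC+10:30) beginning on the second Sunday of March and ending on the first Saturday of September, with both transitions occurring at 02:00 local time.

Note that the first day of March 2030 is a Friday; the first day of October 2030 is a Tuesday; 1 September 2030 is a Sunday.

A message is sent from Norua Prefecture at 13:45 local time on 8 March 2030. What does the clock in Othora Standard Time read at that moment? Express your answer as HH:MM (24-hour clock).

1 March 2030 is a Friday, so Sundays fall on 3, 10, 17, 24, 31; the last is March 31.
1 October 2030 is a Tuesday, so the first Sunday is October 6 and the fourth is October 27.
8 March 2030 is outside the daylight-saving period (31 March – 27 October), so Norua Prefecture is on standard time, UTC+05:00.
13:45 Norua Prefecture − 5h = 08:45 UTC.
1 March 2030 is a Friday, so the first Sunday is March 3 and the second is March 10.
1 September 2030 is a Sunday, so the first Saturday is September 7.
At the standard offset (UTC+09:30), 08:45 UTC + 9h30m = 18:15 Othora Standard Time standard time.
Daylight saving runs 10 March – 7 September; the standard-time date in Othora Standard Time, 8 March 2030, is outside that window, so Othora Standard Time is on standard time at UTC+09:30.
08:45 UTC + 9h30m = 18:15 Othora Standard Time.

18:15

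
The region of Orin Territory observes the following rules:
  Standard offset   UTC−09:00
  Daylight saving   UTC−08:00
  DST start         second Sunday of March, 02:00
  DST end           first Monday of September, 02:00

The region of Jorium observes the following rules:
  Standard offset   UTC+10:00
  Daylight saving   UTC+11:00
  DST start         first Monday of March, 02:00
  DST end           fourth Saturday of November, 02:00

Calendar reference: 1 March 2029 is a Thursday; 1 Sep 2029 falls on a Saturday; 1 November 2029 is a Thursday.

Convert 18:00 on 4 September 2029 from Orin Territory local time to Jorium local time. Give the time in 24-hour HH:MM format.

1 March 2029 is a Thursday, so the first Sunday is March 4 and the second is March 11.
1 September 2029 is a Saturday, so the first Monday is September 3.
4 September 2029 is outside the daylight-saving period (11 March – 3 September), so Orin Territory is on standard time, UTC−09:00.
18:00 Orin Territory + 9h = 03:00 UTC (rolling into the next day, 5 September 2029).
1 March 2029 is a Thursday, so the first Monday is March 5.
1 November 2029 is a Thursday, so the first Saturday is November 3 and the fourth is November 24.
At the standard offset (UTC+10:00), 03:00 UTC + 10h = 13:00 Jorium standard time.
The standard-time date in Jorium, 5 September 2029, falls between 5 March and 24 November, so daylight saving is in effect and Jorium is at UTC+11:00.
03:00 UTC + 11h = 14:00 Jorium.

14:00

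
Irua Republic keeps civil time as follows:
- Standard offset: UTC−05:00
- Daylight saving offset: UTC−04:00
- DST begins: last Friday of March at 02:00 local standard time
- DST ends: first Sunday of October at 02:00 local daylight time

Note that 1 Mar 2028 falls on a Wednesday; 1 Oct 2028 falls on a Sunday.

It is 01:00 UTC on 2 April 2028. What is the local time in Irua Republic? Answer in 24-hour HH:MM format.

21:00

1 March 2028 is a Wednesday, so Fridays fall on 3, 10, 17, 24, 31; the last is March 31.
1 October 2028 is a Sunday, so the first Sunday is October 1.
At the standard offset (UTC−05:00), 01:00 UTC − 5h = 20:00 Irua Republic standard time (rolling into the previous day, 1 April 2028).
The standard-time date in Irua Republic, 1 April 2028, lies within the daylight-saving period (31 March – 1 October), so Irua Republic is on daylight time, UTC−04:00.
01:00 UTC − 4h = 21:00 local (rolling into the previous day, 1 April 2028).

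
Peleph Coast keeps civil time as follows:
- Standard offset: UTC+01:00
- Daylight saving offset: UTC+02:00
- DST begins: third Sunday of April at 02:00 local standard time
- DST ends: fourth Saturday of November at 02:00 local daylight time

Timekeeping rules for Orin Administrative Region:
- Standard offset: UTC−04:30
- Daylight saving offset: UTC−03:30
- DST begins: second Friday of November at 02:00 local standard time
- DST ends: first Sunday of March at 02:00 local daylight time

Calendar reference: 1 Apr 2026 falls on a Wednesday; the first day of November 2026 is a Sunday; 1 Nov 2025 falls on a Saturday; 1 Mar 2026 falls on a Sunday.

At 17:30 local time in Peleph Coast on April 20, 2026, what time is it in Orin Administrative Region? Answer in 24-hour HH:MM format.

1 April 2026 is a Wednesday, so the first Sunday is April 5 and the third is April 19.
1 November 2026 is a Sunday, so the first Saturday is November 7 and the fourth is November 28.
April 20, 2026 lies within the daylight-saving period (19 April – 28 November), so Peleph Coast is on daylight time, UTC+02:00.
17:30 Peleph Coast − 2h = 15:30 UTC.
1 November 2025 is a Saturday, so the first Friday is November 7 and the second is November 14.
1 March 2026 is a Sunday, so the first Sunday is March 1.
At the standard offset (UTC−04:30), 15:30 UTC − 4h30m = 11:00 Orin Administrative Region standard time.
The standard-time date in Orin Administrative Region, April 20, 2026, is outside the daylight-saving period (14 November 2025 – 1 March 2026), so Orin Administrative Region is on standard time, UTC−04:30.
15:30 UTC − 4h30m = 11:00 Orin Administrative Region.

11:00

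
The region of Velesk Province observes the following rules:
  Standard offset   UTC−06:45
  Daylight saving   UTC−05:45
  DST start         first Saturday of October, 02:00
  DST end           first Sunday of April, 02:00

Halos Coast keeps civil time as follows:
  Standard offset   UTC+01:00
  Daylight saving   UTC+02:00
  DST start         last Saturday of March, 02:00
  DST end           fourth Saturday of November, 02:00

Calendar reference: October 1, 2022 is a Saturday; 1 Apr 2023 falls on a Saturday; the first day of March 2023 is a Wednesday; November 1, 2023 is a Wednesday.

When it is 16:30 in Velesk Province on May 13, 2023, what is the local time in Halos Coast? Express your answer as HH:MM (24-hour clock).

1 October 2022 is a Saturday, so the first Saturday is October 1.
1 April 2023 is a Saturday, so the first Sunday is April 2.
May 13, 2023 is outside the daylight-saving period (1 October 2022 – 2 April 2023), so Velesk Province is on standard time, UTC−06:45.
16:30 Velesk Province + 6h45m = 23:15 UTC.
1 March 2023 is a Wednesday, so Saturdays fall on 4, 11, 18, 25; the last is March 25.
1 November 2023 is a Wednesday, so the first Saturday is November 4 and the fourth is November 25.
At the standard offset (UTC+01:00), 23:15 UTC + 1h = 00:15 Halos Coast standard time (rolling into the next day, 14 May 2023).
The standard-time date in Halos Coast, May 14, 2023, lies within the daylight-saving period (25 March – 25 November), so Halos Coast is on daylight time, UTC+02:00.
23:15 UTC + 2h = 01:15 Halos Coast (rolling into the next day, 14 May 2023).

01:15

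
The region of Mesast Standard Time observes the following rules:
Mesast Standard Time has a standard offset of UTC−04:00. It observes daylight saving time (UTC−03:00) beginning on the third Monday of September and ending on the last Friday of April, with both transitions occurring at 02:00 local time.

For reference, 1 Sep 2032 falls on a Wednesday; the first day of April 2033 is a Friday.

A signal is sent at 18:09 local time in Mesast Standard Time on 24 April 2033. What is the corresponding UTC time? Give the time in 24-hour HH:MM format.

1 September 2032 is a Wednesday, so the first Monday is September 6 and the third is September 20.
1 April 2033 is a Friday, so Fridays fall on 1, 8, 15, 22, 29; the last is April 29.
24 April 2033 lies within the daylight-saving period (20 September 2032 – 29 April 2033), so Mesast Standard Time is on daylight time, UTC−03:00.
18:09 local + 3h = 21:09 UTC.

21:09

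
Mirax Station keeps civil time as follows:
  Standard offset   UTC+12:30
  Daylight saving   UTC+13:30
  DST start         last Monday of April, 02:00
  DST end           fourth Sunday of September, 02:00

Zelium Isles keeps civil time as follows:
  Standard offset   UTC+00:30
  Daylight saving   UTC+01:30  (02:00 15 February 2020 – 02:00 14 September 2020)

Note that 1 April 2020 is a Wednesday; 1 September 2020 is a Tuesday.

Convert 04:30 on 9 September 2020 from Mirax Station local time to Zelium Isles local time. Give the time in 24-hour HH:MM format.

1 April 2020 is a Wednesday, so Mondays fall on 6, 13, 20, 27; the last is April 27.
1 September 2020 is a Tuesday, so the first Sunday is September 6 and the fourth is September 27.
9 September 2020 lies within the daylight-saving period (27 April – 27 September), so Mirax Station is on daylight time, UTC+13:30.
04:30 Mirax Station − 13h30m = 15:00 UTC (rolling into the previous day, 8 September 2020).
At the standard offset (UTC+00:30), 15:00 UTC + 0h30m = 15:30 Zelium Isles standard time.
The standard-time date in Zelium Isles, 8 September 2020, lies within the daylight-saving period (15 February – 14 September), so Zelium Isles is on daylight time, UTC+01:30.
15:00 UTC + 1h30m = 16:30 Zelium Isles.

16:30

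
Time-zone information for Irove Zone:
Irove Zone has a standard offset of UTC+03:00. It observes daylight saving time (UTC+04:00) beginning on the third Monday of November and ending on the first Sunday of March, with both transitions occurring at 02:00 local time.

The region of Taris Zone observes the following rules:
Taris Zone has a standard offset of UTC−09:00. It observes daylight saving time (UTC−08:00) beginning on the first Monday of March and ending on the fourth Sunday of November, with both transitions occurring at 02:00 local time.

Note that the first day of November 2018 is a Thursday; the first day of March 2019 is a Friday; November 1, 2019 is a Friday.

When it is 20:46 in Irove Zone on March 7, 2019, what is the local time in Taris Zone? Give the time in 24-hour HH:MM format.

09:46

1 November 2018 is a Thursday, so the first Monday is November 5 and the third is November 19.
1 March 2019 is a Friday, so the first Sunday is March 3.
March 7, 2019 is outside the daylight-saving period (19 November 2018 – 3 March 2019), so Irove Zone is on standard time, UTC+03:00.
20:46 Irove Zone − 3h = 17:46 UTC.
1 March 2019 is a Friday, so the first Monday is March 4.
1 November 2019 is a Friday, so the first Sunday is November 3 and the fourth is November 24.
At the standard offset (UTC−09:00), 17:46 UTC − 9h = 08:46 Taris Zone standard time.
Daylight saving runs 4 March – 24 November; the standard-time date in Taris Zone, March 7, 2019, is inside that window, so Taris Zone is at UTC−08:00.
17:46 UTC − 8h = 09:46 Taris Zone.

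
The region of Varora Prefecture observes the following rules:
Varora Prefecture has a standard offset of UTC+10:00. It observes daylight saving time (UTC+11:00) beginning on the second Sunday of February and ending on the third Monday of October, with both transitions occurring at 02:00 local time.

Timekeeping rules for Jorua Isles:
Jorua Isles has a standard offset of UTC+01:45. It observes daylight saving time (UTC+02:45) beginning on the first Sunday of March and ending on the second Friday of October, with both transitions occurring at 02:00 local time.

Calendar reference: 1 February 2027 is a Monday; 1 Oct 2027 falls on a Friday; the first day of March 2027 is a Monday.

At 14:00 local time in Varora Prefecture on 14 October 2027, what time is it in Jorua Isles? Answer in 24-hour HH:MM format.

04:45

1 February 2027 is a Monday, so the first Sunday is February 7 and the second is February 14.
1 October 2027 is a Friday, so the first Monday is October 4 and the third is October 18.
14 October 2027 falls between 14 February and 18 October, so daylight saving is in effect and Varora Prefecture is at UTC+11:00.
14:00 Varora Prefecture − 11h = 03:00 UTC.
1 March 2027 is a Monday, so the first Sunday is March 7.
1 October 2027 is a Friday, so the first Friday is October 1 and the second is October 8.
At the standard offset (UTC+01:45), 03:00 UTC + 1h45m = 04:45 Jorua Isles standard time.
The standard-time date in Jorua Isles, 14 October 2027, is outside the daylight-saving period (7 March – 8 October), so Jorua Isles is on standard time, UTC+01:45.
03:00 UTC + 1h45m = 04:45 Jorua Isles.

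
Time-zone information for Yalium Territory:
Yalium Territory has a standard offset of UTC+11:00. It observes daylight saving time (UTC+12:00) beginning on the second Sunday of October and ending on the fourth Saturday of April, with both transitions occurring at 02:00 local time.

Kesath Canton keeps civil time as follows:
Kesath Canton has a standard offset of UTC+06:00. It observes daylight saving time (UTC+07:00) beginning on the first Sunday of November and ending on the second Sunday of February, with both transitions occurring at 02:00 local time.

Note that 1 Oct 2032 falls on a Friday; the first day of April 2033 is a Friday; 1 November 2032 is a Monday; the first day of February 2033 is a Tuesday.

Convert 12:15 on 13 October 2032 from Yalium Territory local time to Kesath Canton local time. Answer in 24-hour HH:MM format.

06:15

1 October 2032 is a Friday, so the first Sunday is October 3 and the second is October 10.
1 April 2033 is a Friday, so the first Saturday is April 2 and the fourth is April 23.
13 October 2032 lies within the daylight-saving period (10 October 2032 – 23 April 2033), so Yalium Territory is on daylight time, UTC+12:00.
12:15 Yalium Territory − 12h = 00:15 UTC.
1 November 2032 is a Monday, so the first Sunday is November 7.
1 February 2033 is a Tuesday, so the first Sunday is February 6 and the second is February 13.
At the standard offset (UTC+06:00), 00:15 UTC + 6h = 06:15 Kesath Canton standard time.
The standard-time date in Kesath Canton, 13 October 2032, is outside the daylight-saving period (7 November 2032 – 13 February 2033), so Kesath Canton is on standard time, UTC+06:00.
00:15 UTC + 6h = 06:15 Kesath Canton.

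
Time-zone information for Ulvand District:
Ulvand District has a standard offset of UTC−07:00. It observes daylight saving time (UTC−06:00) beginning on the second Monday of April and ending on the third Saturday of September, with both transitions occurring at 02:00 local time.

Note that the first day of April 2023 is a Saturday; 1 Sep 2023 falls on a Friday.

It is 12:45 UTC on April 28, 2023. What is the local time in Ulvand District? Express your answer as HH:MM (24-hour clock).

06:45

1 April 2023 is a Saturday, so the first Monday is April 3 and the second is April 10.
1 September 2023 is a Friday, so the first Saturday is September 2 and the third is September 16.
At the standard offset (UTC−07:00), 12:45 UTC − 7h = 05:45 Ulvand District standard time.
Daylight saving runs 10 April – 16 September; the standard-time date in Ulvand District, April 28, 2023, is inside that window, so Ulvand District is at UTC−06:00.
12:45 UTC − 6h = 06:45 local.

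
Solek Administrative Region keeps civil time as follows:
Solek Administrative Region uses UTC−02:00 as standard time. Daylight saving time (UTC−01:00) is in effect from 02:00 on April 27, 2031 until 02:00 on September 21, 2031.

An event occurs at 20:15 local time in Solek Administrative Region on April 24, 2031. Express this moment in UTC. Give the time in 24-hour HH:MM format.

22:15

April 24, 2031 is outside the daylight-saving period (27 April – 21 September), so Solek Administrative Region is on standard time, UTC−02:00.
20:15 local + 2h = 22:15 UTC.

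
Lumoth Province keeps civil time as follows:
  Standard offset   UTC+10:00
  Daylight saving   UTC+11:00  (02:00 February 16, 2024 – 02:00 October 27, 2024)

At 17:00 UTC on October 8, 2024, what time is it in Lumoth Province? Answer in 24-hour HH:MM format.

At the standard offset (UTC+10:00), 17:00 UTC + 10h = 03:00 Lumoth Province standard time (rolling into the next day, 9 October 2024).
The standard-time date in Lumoth Province, October 9, 2024, falls between 16 February and 27 October, so daylight saving is in effect and Lumoth Province is at UTC+11:00.
17:00 UTC + 11h = 04:00 local (rolling into the next day, 9 October 2024).

04:00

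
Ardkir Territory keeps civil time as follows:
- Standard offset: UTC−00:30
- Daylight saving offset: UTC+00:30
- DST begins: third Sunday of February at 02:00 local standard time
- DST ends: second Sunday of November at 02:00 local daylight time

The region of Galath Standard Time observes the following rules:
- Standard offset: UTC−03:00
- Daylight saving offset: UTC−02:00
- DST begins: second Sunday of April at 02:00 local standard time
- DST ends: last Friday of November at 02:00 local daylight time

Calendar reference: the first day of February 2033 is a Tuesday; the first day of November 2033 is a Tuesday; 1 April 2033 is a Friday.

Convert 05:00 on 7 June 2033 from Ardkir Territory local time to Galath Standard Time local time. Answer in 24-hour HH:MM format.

1 February 2033 is a Tuesday, so the first Sunday is February 6 and the third is February 20.
1 November 2033 is a Tuesday, so the first Sunday is November 6 and the second is November 13.
Daylight saving runs 20 February – 13 November; 7 June 2033 is inside that window, so Ardkir Territory is at UTC+00:30.
05:00 Ardkir Territory − 0h30m = 04:30 UTC.
1 April 2033 is a Friday, so the first Sunday is April 3 and the second is April 10.
1 November 2033 is a Tuesday, so Fridays fall on 4, 11, 18, 25; the last is November 25.
At the standard offset (UTC−03:00), 04:30 UTC − 3h = 01:30 Galath Standard Time standard time.
The standard-time date in Galath Standard Time, 7 June 2033, lies within the daylight-saving period (10 April – 25 November), so Galath Standard Time is on daylight time, UTC−02:00.
04:30 UTC − 2h = 02:30 Galath Standard Time.

02:30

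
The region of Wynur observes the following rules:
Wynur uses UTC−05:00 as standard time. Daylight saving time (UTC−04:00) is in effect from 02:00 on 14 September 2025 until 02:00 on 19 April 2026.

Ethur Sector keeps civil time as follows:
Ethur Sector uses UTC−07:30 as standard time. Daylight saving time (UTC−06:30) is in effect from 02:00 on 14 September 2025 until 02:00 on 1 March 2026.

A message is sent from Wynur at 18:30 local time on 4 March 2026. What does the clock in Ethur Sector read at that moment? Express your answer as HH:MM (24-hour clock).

15:00

4 March 2026 lies within the daylight-saving period (14 September 2025 – 19 April 2026), so Wynur is on daylight time, UTC−04:00.
18:30 Wynur + 4h = 22:30 UTC.
At the standard offset (UTC−07:30), 22:30 UTC − 7h30m = 15:00 Ethur Sector standard time.
The standard-time date in Ethur Sector, 4 March 2026, is outside the daylight-saving period (14 September 2025 – 1 March 2026), so Ethur Sector is on standard time, UTC−07:30.
22:30 UTC − 7h30m = 15:00 Ethur Sector.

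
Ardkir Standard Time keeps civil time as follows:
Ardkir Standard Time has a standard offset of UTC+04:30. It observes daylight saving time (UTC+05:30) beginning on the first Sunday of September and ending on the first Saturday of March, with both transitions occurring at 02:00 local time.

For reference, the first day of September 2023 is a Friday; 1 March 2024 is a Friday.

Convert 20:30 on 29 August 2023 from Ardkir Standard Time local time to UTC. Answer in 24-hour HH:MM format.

16:00

1 September 2023 is a Friday, so the first Sunday is September 3.
1 March 2024 is a Friday, so the first Saturday is March 2.
29 August 2023 does not fall between 3 September 2023 and 2 March 2024, so daylight saving is not in effect and Ardkir Standard Time is at UTC+04:30.
20:30 local − 4h30m = 16:00 UTC.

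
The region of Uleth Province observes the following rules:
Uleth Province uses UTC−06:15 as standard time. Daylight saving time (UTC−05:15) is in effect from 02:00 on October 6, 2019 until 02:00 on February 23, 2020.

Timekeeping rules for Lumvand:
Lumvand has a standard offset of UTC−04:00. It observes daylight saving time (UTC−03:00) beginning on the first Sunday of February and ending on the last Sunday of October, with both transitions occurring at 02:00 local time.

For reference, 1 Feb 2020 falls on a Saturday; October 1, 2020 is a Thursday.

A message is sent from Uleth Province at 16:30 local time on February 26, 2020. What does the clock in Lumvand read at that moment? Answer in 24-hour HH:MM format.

February 26, 2020 is outside the daylight-saving period (6 October 2019 – 23 February 2020), so Uleth Province is on standard time, UTC−06:15.
16:30 Uleth Province + 6h15m = 22:45 UTC.
1 February 2020 is a Saturday, so the first Sunday is February 2.
1 October 2020 is a Thursday, so Sundays fall on 4, 11, 18, 25; the last is October 25.
At the standard offset (UTC−04:00), 22:45 UTC − 4h = 18:45 Lumvand standard time.
Daylight saving runs 2 February – 25 October; the standard-time date in Lumvand, February 26, 2020, is inside that window, so Lumvand is at UTC−03:00.
22:45 UTC − 3h = 19:45 Lumvand.

19:45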